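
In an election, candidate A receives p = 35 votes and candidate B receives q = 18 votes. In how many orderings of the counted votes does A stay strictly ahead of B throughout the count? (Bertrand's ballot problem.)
Strict-lead orderings = 20726389004230

Total orderings of the 53 votes with 35 for A: C(53, 35) = 64617565719070. By the Bertrand ballot formula (Cycle Lemma / reflection principle), the number of orderings in which A is strictly ahead of B throughout is (p − q)/(p + q) · C(p + q, p) = (35 − 18)/(35 + 18) · 64617565719070 = 20726389004230.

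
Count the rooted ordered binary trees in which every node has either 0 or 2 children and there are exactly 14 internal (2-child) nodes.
C_14 = 2674440

These full binary trees are counted by the Catalan number C_n = (1/(n + 1)) · C(2n, n). For n = 14: C_14 = (1/15) · C(28, 14) = 40116600/15 = 2674440.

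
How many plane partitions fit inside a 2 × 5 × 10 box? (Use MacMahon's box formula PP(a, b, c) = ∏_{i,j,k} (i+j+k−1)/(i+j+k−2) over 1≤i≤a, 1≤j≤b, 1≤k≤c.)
PP(2, 5, 10) = 2186184

Evaluate the triple product over i = 1..2, j = 1..5, k = 1..10. The factors are (2/1) · (3/2) · (4/3) · (5/4) · (6/5) · (7/6) · (8/7) · (9/8) · … (100 factors total). The numerators and denominators telescope so the product is an integer; carrying out the multiplication exactly gives PP(2, 5, 10) = 2186184.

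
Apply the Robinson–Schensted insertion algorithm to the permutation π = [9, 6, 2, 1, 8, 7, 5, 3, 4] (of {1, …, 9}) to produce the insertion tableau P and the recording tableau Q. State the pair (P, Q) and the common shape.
P = [1, 3, 4] / [2, 5] / [6, 7] / [8] / [9];  Q = [1, 5, 9] / [2, 6] / [3, 7] / [4] / [8];  common shape = (3, 2, 2, 1, 1)

Row-insert the values π_1, π_2, … into P one at a time, bumping the leftmost entry strictly greater than the inserted value down to the next row. The recording tableau Q records, in position (i, j), the step at which that cell was added to P.
  Insert 9 (step 1): P = [9];  Q = [1]
  Insert 6 (step 2): P = [6] / [9];  Q = [1] / [2]
  Insert 2 (step 3): P = [2] / [6] / [9];  Q = [1] / [2] / [3]
  Insert 1 (step 4): P = [1] / [2] / [6] / [9];  Q = [1] / [2] / [3] / [4]
  Insert 8 (step 5): P = [1, 8] / [2] / [6] / [9];  Q = [1, 5] / [2] / [3] / [4]
  Insert 7 (step 6): P = [1, 7] / [2, 8] / [6] / [9];  Q = [1, 5] / [2, 6] / [3] / [4]
  Insert 5 (step 7): P = [1, 5] / [2, 7] / [6, 8] / [9];  Q = [1, 5] / [2, 6] / [3, 7] / [4]
  Insert 3 (step 8): P = [1, 3] / [2, 5] / [6, 7] / [8] / [9];  Q = [1, 5] / [2, 6] / [3, 7] / [4] / [8]
  Insert 4 (step 9): P = [1, 3, 4] / [2, 5] / [6, 7] / [8] / [9];  Q = [1, 5, 9] / [2, 6] / [3, 7] / [4] / [8]
Final shape: (3, 2, 2, 1, 1).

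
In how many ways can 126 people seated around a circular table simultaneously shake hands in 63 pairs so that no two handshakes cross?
C_63 = 94295850558771979787935384946380125

These noncrossing handshakes are counted by the Catalan number C_n = (1/(n + 1)) · C(2n, n). For n = 63: C_63 = (1/64) · C(126, 63) = 6034934435761406706427864636568328000/64 = 94295850558771979787935384946380125.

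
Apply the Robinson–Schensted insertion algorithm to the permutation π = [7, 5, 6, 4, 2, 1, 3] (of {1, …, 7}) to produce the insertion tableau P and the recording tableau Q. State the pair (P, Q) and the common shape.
P = [1, 3] / [2, 6] / [4] / [5] / [7];  Q = [1, 3] / [2, 7] / [4] / [5] / [6];  common shape = (2, 2, 1, 1, 1)

Row-insert the values π_1, π_2, … into P one at a time, bumping the leftmost entry strictly greater than the inserted value down to the next row. The recording tableau Q records, in position (i, j), the step at which that cell was added to P.
  Insert 7 (step 1): P = [7];  Q = [1]
  Insert 5 (step 2): P = [5] / [7];  Q = [1] / [2]
  Insert 6 (step 3): P = [5, 6] / [7];  Q = [1, 3] / [2]
  Insert 4 (step 4): P = [4, 6] / [5] / [7];  Q = [1, 3] / [2] / [4]
  Insert 2 (step 5): P = [2, 6] / [4] / [5] / [7];  Q = [1, 3] / [2] / [4] / [5]
  Insert 1 (step 6): P = [1, 6] / [2] / [4] / [5] / [7];  Q = [1, 3] / [2] / [4] / [5] / [6]
  Insert 3 (step 7): P = [1, 3] / [2, 6] / [4] / [5] / [7];  Q = [1, 3] / [2, 7] / [4] / [5] / [6]
Final shape: (2, 2, 1, 1, 1).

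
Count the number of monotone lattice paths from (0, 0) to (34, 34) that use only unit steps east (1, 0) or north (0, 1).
Number of paths = 28453041475240576740

A monotone lattice path from (0, 0) to (34, 34) consists of 34 east steps and 34 north steps in some order, so it is determined by which 34 of the 68 steps are east. The count is C(68, 34) = 28453041475240576740.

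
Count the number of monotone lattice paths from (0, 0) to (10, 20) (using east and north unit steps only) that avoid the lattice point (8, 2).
Number of paths = 30036465

Total paths from (0, 0) to (10, 20): C(30, 10) = 30045015. Paths through (8, 2): (paths (0, 0) → (8, 2)) × (paths (8, 2) → (10, 20)) = C(10, 8) · C(20, 2) = 45 · 190 = 8550. Avoidance count = 30045015 − 8550 = 30036465.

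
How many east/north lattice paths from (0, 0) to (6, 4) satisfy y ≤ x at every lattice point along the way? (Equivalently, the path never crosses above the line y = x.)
Number of paths = 90

By the reflection principle (André's argument), the number of monotone paths to (6, 4) with n ≤ m that never go above y = x is C(10, 6) − C(10, 7) = 210 − 120 = 90.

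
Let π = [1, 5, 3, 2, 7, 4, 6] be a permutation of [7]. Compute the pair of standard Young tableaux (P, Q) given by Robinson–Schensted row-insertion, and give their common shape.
P = [1, 2, 4, 6] / [3, 7] / [5];  Q = [1, 2, 5, 7] / [3, 6] / [4];  common shape = (4, 2, 1)

Row-insert the values π_1, π_2, … into P one at a time, bumping the leftmost entry strictly greater than the inserted value down to the next row. The recording tableau Q records, in position (i, j), the step at which that cell was added to P.
  Insert 1 (step 1): P = [1];  Q = [1]
  Insert 5 (step 2): P = [1, 5];  Q = [1, 2]
  Insert 3 (step 3): P = [1, 3] / [5];  Q = [1, 2] / [3]
  Insert 2 (step 4): P = [1, 2] / [3] / [5];  Q = [1, 2] / [3] / [4]
  Insert 7 (step 5): P = [1, 2, 7] / [3] / [5];  Q = [1, 2, 5] / [3] / [4]
  Insert 4 (step 6): P = [1, 2, 4] / [3, 7] / [5];  Q = [1, 2, 5] / [3, 6] / [4]
  Insert 6 (step 7): P = [1, 2, 4, 6] / [3, 7] / [5];  Q = [1, 2, 5, 7] / [3, 6] / [4]
Final shape: (4, 2, 1).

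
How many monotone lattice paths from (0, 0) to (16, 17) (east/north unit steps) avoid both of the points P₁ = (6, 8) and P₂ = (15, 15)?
Number of paths = 527102376

Inclusion–exclusion. Total paths: C(33, 16) = 1166803110. Through P₁: C(14, 6)·C(19, 10) = 277411134. Through P₂: C(30, 15)·C(3, 1) = 465352560. Since P₁ is strictly southwest of P₂, a monotone path through both must visit P₁ then P₂; paths through both = C(14, 6)·C(16, 9)·C(3, 1) = 103062960. Avoid both = 1166803110 − 277411134 − 465352560 + 103062960 = 527102376.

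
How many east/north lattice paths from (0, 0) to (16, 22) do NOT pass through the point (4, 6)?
Number of paths = 15851405880

Total paths from (0, 0) to (16, 22): C(38, 16) = 22239974430. Paths through (4, 6): (paths (0, 0) → (4, 6)) × (paths (4, 6) → (16, 22)) = C(10, 4) · C(28, 12) = 210 · 30421755 = 6388568550. Avoidance count = 22239974430 − 6388568550 = 15851405880.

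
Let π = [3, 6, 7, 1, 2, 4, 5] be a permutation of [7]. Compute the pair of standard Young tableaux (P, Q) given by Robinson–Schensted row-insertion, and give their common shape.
P = [1, 2, 4, 5] / [3, 6, 7];  Q = [1, 2, 3, 7] / [4, 5, 6];  common shape = (4, 3)

Row-insert the values π_1, π_2, … into P one at a time, bumping the leftmost entry strictly greater than the inserted value down to the next row. The recording tableau Q records, in position (i, j), the step at which that cell was added to P.
  Insert 3 (step 1): P = [3];  Q = [1]
  Insert 6 (step 2): P = [3, 6];  Q = [1, 2]
  Insert 7 (step 3): P = [3, 6, 7];  Q = [1, 2, 3]
  Insert 1 (step 4): P = [1, 6, 7] / [3];  Q = [1, 2, 3] / [4]
  Insert 2 (step 5): P = [1, 2, 7] / [3, 6];  Q = [1, 2, 3] / [4, 5]
  Insert 4 (step 6): P = [1, 2, 4] / [3, 6, 7];  Q = [1, 2, 3] / [4, 5, 6]
  Insert 5 (step 7): P = [1, 2, 4, 5] / [3, 6, 7];  Q = [1, 2, 3, 7] / [4, 5, 6]
Final shape: (4, 3).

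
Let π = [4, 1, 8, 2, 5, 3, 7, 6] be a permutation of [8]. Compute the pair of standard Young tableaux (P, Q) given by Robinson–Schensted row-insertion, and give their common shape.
P = [1, 2, 3, 6] / [4, 5, 7] / [8];  Q = [1, 3, 5, 7] / [2, 4, 8] / [6];  common shape = (4, 3, 1)

Row-insert the values π_1, π_2, … into P one at a time, bumping the leftmost entry strictly greater than the inserted value down to the next row. The recording tableau Q records, in position (i, j), the step at which that cell was added to P.
  Insert 4 (step 1): P = [4];  Q = [1]
  Insert 1 (step 2): P = [1] / [4];  Q = [1] / [2]
  Insert 8 (step 3): P = [1, 8] / [4];  Q = [1, 3] / [2]
  Insert 2 (step 4): P = [1, 2] / [4, 8];  Q = [1, 3] / [2, 4]
  Insert 5 (step 5): P = [1, 2, 5] / [4, 8];  Q = [1, 3, 5] / [2, 4]
  Insert 3 (step 6): P = [1, 2, 3] / [4, 5] / [8];  Q = [1, 3, 5] / [2, 4] / [6]
  Insert 7 (step 7): P = [1, 2, 3, 7] / [4, 5] / [8];  Q = [1, 3, 5, 7] / [2, 4] / [6]
  Insert 6 (step 8): P = [1, 2, 3, 6] / [4, 5, 7] / [8];  Q = [1, 3, 5, 7] / [2, 4, 8] / [6]
Final shape: (4, 3, 1).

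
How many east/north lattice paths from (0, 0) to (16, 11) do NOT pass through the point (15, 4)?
Number of paths = 13006887

Total paths from (0, 0) to (16, 11): C(27, 16) = 13037895. Paths through (15, 4): (paths (0, 0) → (15, 4)) × (paths (15, 4) → (16, 11)) = C(19, 15) · C(8, 1) = 3876 · 8 = 31008. Avoidance count = 13037895 − 31008 = 13006887.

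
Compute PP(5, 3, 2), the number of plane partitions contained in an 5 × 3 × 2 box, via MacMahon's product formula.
PP(5, 3, 2) = 1176

Evaluate the triple product over i = 1..5, j = 1..3, k = 1..2. The factors are (2/1) · (3/2) · (3/2) · (4/3) · (4/3) · (5/4) · (3/2) · (4/3) · … (30 factors total). The numerators and denominators telescope so the product is an integer; carrying out the multiplication exactly gives PP(5, 3, 2) = 1176.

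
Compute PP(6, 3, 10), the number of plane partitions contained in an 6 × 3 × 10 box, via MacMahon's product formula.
PP(6, 3, 10) = 9386849472

Evaluate the triple product over i = 1..6, j = 1..3, k = 1..10. The factors are (2/1) · (3/2) · (4/3) · (5/4) · (6/5) · (7/6) · (8/7) · (9/8) · … (180 factors total). The numerators and denominators telescope so the product is an integer; carrying out the multiplication exactly gives PP(6, 3, 10) = 9386849472.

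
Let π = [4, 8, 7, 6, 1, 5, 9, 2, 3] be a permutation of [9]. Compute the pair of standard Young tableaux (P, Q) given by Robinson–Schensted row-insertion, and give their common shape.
P = [1, 2, 3] / [4, 5, 9] / [6] / [7] / [8];  Q = [1, 2, 7] / [3, 6, 9] / [4] / [5] / [8];  common shape = (3, 3, 1, 1, 1)

Row-insert the values π_1, π_2, … into P one at a time, bumping the leftmost entry strictly greater than the inserted value down to the next row. The recording tableau Q records, in position (i, j), the step at which that cell was added to P.
  Insert 4 (step 1): P = [4];  Q = [1]
  Insert 8 (step 2): P = [4, 8];  Q = [1, 2]
  Insert 7 (step 3): P = [4, 7] / [8];  Q = [1, 2] / [3]
  Insert 6 (step 4): P = [4, 6] / [7] / [8];  Q = [1, 2] / [3] / [4]
  Insert 1 (step 5): P = [1, 6] / [4] / [7] / [8];  Q = [1, 2] / [3] / [4] / [5]
  Insert 5 (step 6): P = [1, 5] / [4, 6] / [7] / [8];  Q = [1, 2] / [3, 6] / [4] / [5]
  Insert 9 (step 7): P = [1, 5, 9] / [4, 6] / [7] / [8];  Q = [1, 2, 7] / [3, 6] / [4] / [5]
  Insert 2 (step 8): P = [1, 2, 9] / [4, 5] / [6] / [7] / [8];  Q = [1, 2, 7] / [3, 6] / [4] / [5] / [8]
  Insert 3 (step 9): P = [1, 2, 3] / [4, 5, 9] / [6] / [7] / [8];  Q = [1, 2, 7] / [3, 6, 9] / [4] / [5] / [8]
Final shape: (3, 3, 1, 1, 1).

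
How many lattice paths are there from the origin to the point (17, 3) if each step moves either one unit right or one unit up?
Number of paths = 1140

A monotone lattice path from (0, 0) to (17, 3) consists of 17 east steps and 3 north steps in some order, so it is determined by which 17 of the 20 steps are east. The count is C(20, 17) = 1140.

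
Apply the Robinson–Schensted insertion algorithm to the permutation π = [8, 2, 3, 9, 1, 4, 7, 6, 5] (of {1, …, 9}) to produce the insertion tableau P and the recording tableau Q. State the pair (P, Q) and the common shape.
P = [1, 3, 4, 5] / [2, 6] / [7, 9] / [8];  Q = [1, 3, 4, 7] / [2, 6] / [5, 8] / [9];  common shape = (4, 2, 2, 1)

Row-insert the values π_1, π_2, … into P one at a time, bumping the leftmost entry strictly greater than the inserted value down to the next row. The recording tableau Q records, in position (i, j), the step at which that cell was added to P.
  Insert 8 (step 1): P = [8];  Q = [1]
  Insert 2 (step 2): P = [2] / [8];  Q = [1] / [2]
  Insert 3 (step 3): P = [2, 3] / [8];  Q = [1, 3] / [2]
  Insert 9 (step 4): P = [2, 3, 9] / [8];  Q = [1, 3, 4] / [2]
  Insert 1 (step 5): P = [1, 3, 9] / [2] / [8];  Q = [1, 3, 4] / [2] / [5]
  Insert 4 (step 6): P = [1, 3, 4] / [2, 9] / [8];  Q = [1, 3, 4] / [2, 6] / [5]
  Insert 7 (step 7): P = [1, 3, 4, 7] / [2, 9] / [8];  Q = [1, 3, 4, 7] / [2, 6] / [5]
  Insert 6 (step 8): P = [1, 3, 4, 6] / [2, 7] / [8, 9];  Q = [1, 3, 4, 7] / [2, 6] / [5, 8]
  Insert 5 (step 9): P = [1, 3, 4, 5] / [2, 6] / [7, 9] / [8];  Q = [1, 3, 4, 7] / [2, 6] / [5, 8] / [9]
Final shape: (4, 2, 2, 1).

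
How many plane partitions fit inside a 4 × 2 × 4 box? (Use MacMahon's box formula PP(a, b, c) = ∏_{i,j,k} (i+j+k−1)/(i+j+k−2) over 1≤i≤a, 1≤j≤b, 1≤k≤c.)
PP(4, 2, 4) = 1764

Evaluate the triple product over i = 1..4, j = 1..2, k = 1..4. The factors are (2/1) · (3/2) · (4/3) · (5/4) · (3/2) · (4/3) · (5/4) · (6/5) · … (32 factors total). The numerators and denominators telescope so the product is an integer; carrying out the multiplication exactly gives PP(4, 2, 4) = 1764.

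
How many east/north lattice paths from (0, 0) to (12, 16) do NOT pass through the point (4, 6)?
Number of paths = 21232575

Total paths from (0, 0) to (12, 16): C(28, 12) = 30421755. Paths through (4, 6): (paths (0, 0) → (4, 6)) × (paths (4, 6) → (12, 16)) = C(10, 4) · C(18, 8) = 210 · 43758 = 9189180. Avoidance count = 30421755 − 9189180 = 21232575.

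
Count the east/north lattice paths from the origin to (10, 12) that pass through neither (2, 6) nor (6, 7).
Number of paths = 363986

Inclusion–exclusion. Total paths: C(22, 10) = 646646. Through P₁: C(8, 2)·C(14, 8) = 84084. Through P₂: C(13, 6)·C(9, 4) = 216216. Since P₁ is strictly southwest of P₂, a monotone path through both must visit P₁ then P₂; paths through both = C(8, 2)·C(5, 4)·C(9, 4) = 17640. Avoid both = 646646 − 84084 − 216216 + 17640 = 363986.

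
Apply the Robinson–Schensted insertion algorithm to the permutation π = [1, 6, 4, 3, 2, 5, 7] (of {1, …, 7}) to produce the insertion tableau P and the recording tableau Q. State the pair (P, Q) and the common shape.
P = [1, 2, 5, 7] / [3] / [4] / [6];  Q = [1, 2, 6, 7] / [3] / [4] / [5];  common shape = (4, 1, 1, 1)

Row-insert the values π_1, π_2, … into P one at a time, bumping the leftmost entry strictly greater than the inserted value down to the next row. The recording tableau Q records, in position (i, j), the step at which that cell was added to P.
  Insert 1 (step 1): P = [1];  Q = [1]
  Insert 6 (step 2): P = [1, 6];  Q = [1, 2]
  Insert 4 (step 3): P = [1, 4] / [6];  Q = [1, 2] / [3]
  Insert 3 (step 4): P = [1, 3] / [4] / [6];  Q = [1, 2] / [3] / [4]
  Insert 2 (step 5): P = [1, 2] / [3] / [4] / [6];  Q = [1, 2] / [3] / [4] / [5]
  Insert 5 (step 6): P = [1, 2, 5] / [3] / [4] / [6];  Q = [1, 2, 6] / [3] / [4] / [5]
  Insert 7 (step 7): P = [1, 2, 5, 7] / [3] / [4] / [6];  Q = [1, 2, 6, 7] / [3] / [4] / [5]
Final shape: (4, 1, 1, 1).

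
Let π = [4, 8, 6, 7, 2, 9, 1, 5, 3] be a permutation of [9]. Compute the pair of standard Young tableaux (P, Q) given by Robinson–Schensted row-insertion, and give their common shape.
P = [1, 3, 7, 9] / [2, 5] / [4, 6] / [8];  Q = [1, 2, 4, 6] / [3, 8] / [5, 9] / [7];  common shape = (4, 2, 2, 1)

Row-insert the values π_1, π_2, … into P one at a time, bumping the leftmost entry strictly greater than the inserted value down to the next row. The recording tableau Q records, in position (i, j), the step at which that cell was added to P.
  Insert 4 (step 1): P = [4];  Q = [1]
  Insert 8 (step 2): P = [4, 8];  Q = [1, 2]
  Insert 6 (step 3): P = [4, 6] / [8];  Q = [1, 2] / [3]
  Insert 7 (step 4): P = [4, 6, 7] / [8];  Q = [1, 2, 4] / [3]
  Insert 2 (step 5): P = [2, 6, 7] / [4] / [8];  Q = [1, 2, 4] / [3] / [5]
  Insert 9 (step 6): P = [2, 6, 7, 9] / [4] / [8];  Q = [1, 2, 4, 6] / [3] / [5]
  Insert 1 (step 7): P = [1, 6, 7, 9] / [2] / [4] / [8];  Q = [1, 2, 4, 6] / [3] / [5] / [7]
  Insert 5 (step 8): P = [1, 5, 7, 9] / [2, 6] / [4] / [8];  Q = [1, 2, 4, 6] / [3, 8] / [5] / [7]
  Insert 3 (step 9): P = [1, 3, 7, 9] / [2, 5] / [4, 6] / [8];  Q = [1, 2, 4, 6] / [3, 8] / [5, 9] / [7]
Final shape: (4, 2, 2, 1).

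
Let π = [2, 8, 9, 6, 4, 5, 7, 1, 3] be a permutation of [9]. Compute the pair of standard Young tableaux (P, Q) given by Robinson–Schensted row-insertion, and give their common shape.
P = [1, 3, 5, 7] / [2, 4] / [6, 9] / [8];  Q = [1, 2, 3, 7] / [4, 6] / [5, 9] / [8];  common shape = (4, 2, 2, 1)

Row-insert the values π_1, π_2, … into P one at a time, bumping the leftmost entry strictly greater than the inserted value down to the next row. The recording tableau Q records, in position (i, j), the step at which that cell was added to P.
  Insert 2 (step 1): P = [2];  Q = [1]
  Insert 8 (step 2): P = [2, 8];  Q = [1, 2]
  Insert 9 (step 3): P = [2, 8, 9];  Q = [1, 2, 3]
  Insert 6 (step 4): P = [2, 6, 9] / [8];  Q = [1, 2, 3] / [4]
  Insert 4 (step 5): P = [2, 4, 9] / [6] / [8];  Q = [1, 2, 3] / [4] / [5]
  Insert 5 (step 6): P = [2, 4, 5] / [6, 9] / [8];  Q = [1, 2, 3] / [4, 6] / [5]
  Insert 7 (step 7): P = [2, 4, 5, 7] / [6, 9] / [8];  Q = [1, 2, 3, 7] / [4, 6] / [5]
  Insert 1 (step 8): P = [1, 4, 5, 7] / [2, 9] / [6] / [8];  Q = [1, 2, 3, 7] / [4, 6] / [5] / [8]
  Insert 3 (step 9): P = [1, 3, 5, 7] / [2, 4] / [6, 9] / [8];  Q = [1, 2, 3, 7] / [4, 6] / [5, 9] / [8]
Final shape: (4, 2, 2, 1).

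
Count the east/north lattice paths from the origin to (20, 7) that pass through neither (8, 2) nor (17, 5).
Number of paths = 445230

Inclusion–exclusion. Total paths: C(27, 20) = 888030. Through P₁: C(10, 8)·C(17, 12) = 278460. Through P₂: C(22, 17)·C(5, 3) = 263340. Since P₁ is strictly southwest of P₂, a monotone path through both must visit P₁ then P₂; paths through both = C(10, 8)·C(12, 9)·C(5, 3) = 99000. Avoid both = 888030 − 278460 − 263340 + 99000 = 445230.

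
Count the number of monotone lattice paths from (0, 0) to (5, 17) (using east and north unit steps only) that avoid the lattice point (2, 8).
Number of paths = 16434

Total paths from (0, 0) to (5, 17): C(22, 5) = 26334. Paths through (2, 8): (paths (0, 0) → (2, 8)) × (paths (2, 8) → (5, 17)) = C(10, 2) · C(12, 3) = 45 · 220 = 9900. Avoidance count = 26334 − 9900 = 16434.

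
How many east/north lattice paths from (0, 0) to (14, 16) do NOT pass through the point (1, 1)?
Number of paths = 70538355

Total paths from (0, 0) to (14, 16): C(30, 14) = 145422675. Paths through (1, 1): (paths (0, 0) → (1, 1)) × (paths (1, 1) → (14, 16)) = C(2, 1) · C(28, 13) = 2 · 37442160 = 74884320. Avoidance count = 145422675 − 74884320 = 70538355.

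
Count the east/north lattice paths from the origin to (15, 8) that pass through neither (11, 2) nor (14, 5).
Number of paths = 433662

Inclusion–exclusion. Total paths: C(23, 15) = 490314. Through P₁: C(13, 11)·C(10, 4) = 16380. Through P₂: C(19, 14)·C(4, 1) = 46512. Since P₁ is strictly southwest of P₂, a monotone path through both must visit P₁ then P₂; paths through both = C(13, 11)·C(6, 3)·C(4, 1) = 6240. Avoid both = 490314 − 16380 − 46512 + 6240 = 433662.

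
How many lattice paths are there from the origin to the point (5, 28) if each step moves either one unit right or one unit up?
Number of paths = 237336

A monotone lattice path from (0, 0) to (5, 28) consists of 5 east steps and 28 north steps in some order, so it is determined by which 5 of the 33 steps are east. The count is C(33, 5) = 237336.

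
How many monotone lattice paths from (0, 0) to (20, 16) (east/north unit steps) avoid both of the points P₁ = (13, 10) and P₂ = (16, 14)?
Number of paths = 3763949379

Inclusion–exclusion. Total paths: C(36, 20) = 7307872110. Through P₁: C(23, 13)·C(13, 7) = 1963217256. Through P₂: C(30, 16)·C(6, 4) = 2181340125. Since P₁ is strictly southwest of P₂, a monotone path through both must visit P₁ then P₂; paths through both = C(23, 13)·C(7, 3)·C(6, 4) = 600634650. Avoid both = 7307872110 − 1963217256 − 2181340125 + 600634650 = 3763949379.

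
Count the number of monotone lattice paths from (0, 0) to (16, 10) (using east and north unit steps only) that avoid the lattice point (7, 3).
Number of paths = 3938935

Total paths from (0, 0) to (16, 10): C(26, 16) = 5311735. Paths through (7, 3): (paths (0, 0) → (7, 3)) × (paths (7, 3) → (16, 10)) = C(10, 7) · C(16, 9) = 120 · 11440 = 1372800. Avoidance count = 5311735 − 1372800 = 3938935.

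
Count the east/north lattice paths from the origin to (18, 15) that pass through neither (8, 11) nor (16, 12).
Number of paths = 664085568

Inclusion–exclusion. Total paths: C(33, 18) = 1037158320. Through P₁: C(19, 8)·C(14, 10) = 75657582. Through P₂: C(28, 16)·C(5, 2) = 304217550. Since P₁ is strictly southwest of P₂, a monotone path through both must visit P₁ then P₂; paths through both = C(19, 8)·C(9, 8)·C(5, 2) = 6802380. Avoid both = 1037158320 − 75657582 − 304217550 + 6802380 = 664085568.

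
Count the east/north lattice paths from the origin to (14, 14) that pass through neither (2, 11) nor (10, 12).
Number of paths = 30391950

Inclusion–exclusion. Total paths: C(28, 14) = 40116600. Through P₁: C(13, 2)·C(15, 12) = 35490. Through P₂: C(22, 10)·C(6, 4) = 9699690. Since P₁ is strictly southwest of P₂, a monotone path through both must visit P₁ then P₂; paths through both = C(13, 2)·C(9, 8)·C(6, 4) = 10530. Avoid both = 40116600 − 35490 − 9699690 + 10530 = 30391950.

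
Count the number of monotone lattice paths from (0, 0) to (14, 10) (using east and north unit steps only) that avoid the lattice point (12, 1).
Number of paths = 1960541

Total paths from (0, 0) to (14, 10): C(24, 14) = 1961256. Paths through (12, 1): (paths (0, 0) → (12, 1)) × (paths (12, 1) → (14, 10)) = C(13, 12) · C(11, 2) = 13 · 55 = 715. Avoidance count = 1961256 − 715 = 1960541.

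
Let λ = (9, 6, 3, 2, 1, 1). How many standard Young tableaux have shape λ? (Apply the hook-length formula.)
# SYT of shape (9, 6, 3, 2, 1, 1) = 2128389120

Hook-length formula: f^λ = n! / Π hook(c), product over all cells c of the Young diagram. For λ = (9, 6, 3, 2, 1, 1), n = 22 boxes. Hook lengths by row (left-to-right, top-to-bottom): [14, 11, 9, 7, 6, 5, 3, 2, 1]; [10, 7, 5, 3, 2, 1]; [6, 3, 1]; [4, 1]; [2]; [1]. Product of hooks = 528099264000. So f^λ = 22! / 528099264000 = 1124000727777607680000 / 528099264000 = 2128389120.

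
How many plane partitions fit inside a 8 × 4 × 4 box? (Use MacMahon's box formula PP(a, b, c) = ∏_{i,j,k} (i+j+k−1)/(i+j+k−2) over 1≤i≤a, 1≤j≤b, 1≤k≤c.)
PP(8, 4, 4) = 184225041

Evaluate the triple product over i = 1..8, j = 1..4, k = 1..4. The factors are (2/1) · (3/2) · (4/3) · (5/4) · (3/2) · (4/3) · (5/4) · (6/5) · … (128 factors total). The numerators and denominators telescope so the product is an integer; carrying out the multiplication exactly gives PP(8, 4, 4) = 184225041.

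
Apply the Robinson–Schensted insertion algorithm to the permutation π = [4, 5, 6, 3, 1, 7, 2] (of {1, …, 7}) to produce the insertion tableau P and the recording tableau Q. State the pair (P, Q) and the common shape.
P = [1, 2, 6, 7] / [3, 5] / [4];  Q = [1, 2, 3, 6] / [4, 7] / [5];  common shape = (4, 2, 1)

Row-insert the values π_1, π_2, … into P one at a time, bumping the leftmost entry strictly greater than the inserted value down to the next row. The recording tableau Q records, in position (i, j), the step at which that cell was added to P.
  Insert 4 (step 1): P = [4];  Q = [1]
  Insert 5 (step 2): P = [4, 5];  Q = [1, 2]
  Insert 6 (step 3): P = [4, 5, 6];  Q = [1, 2, 3]
  Insert 3 (step 4): P = [3, 5, 6] / [4];  Q = [1, 2, 3] / [4]
  Insert 1 (step 5): P = [1, 5, 6] / [3] / [4];  Q = [1, 2, 3] / [4] / [5]
  Insert 7 (step 6): P = [1, 5, 6, 7] / [3] / [4];  Q = [1, 2, 3, 6] / [4] / [5]
  Insert 2 (step 7): P = [1, 2, 6, 7] / [3, 5] / [4];  Q = [1, 2, 3, 6] / [4, 7] / [5]
Final shape: (4, 2, 1).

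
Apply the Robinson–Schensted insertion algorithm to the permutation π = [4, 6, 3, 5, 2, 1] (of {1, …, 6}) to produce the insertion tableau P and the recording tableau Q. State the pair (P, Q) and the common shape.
P = [1, 5] / [2, 6] / [3] / [4];  Q = [1, 2] / [3, 4] / [5] / [6];  common shape = (2, 2, 1, 1)

Row-insert the values π_1, π_2, … into P one at a time, bumping the leftmost entry strictly greater than the inserted value down to the next row. The recording tableau Q records, in position (i, j), the step at which that cell was added to P.
  Insert 4 (step 1): P = [4];  Q = [1]
  Insert 6 (step 2): P = [4, 6];  Q = [1, 2]
  Insert 3 (step 3): P = [3, 6] / [4];  Q = [1, 2] / [3]
  Insert 5 (step 4): P = [3, 5] / [4, 6];  Q = [1, 2] / [3, 4]
  Insert 2 (step 5): P = [2, 5] / [3, 6] / [4];  Q = [1, 2] / [3, 4] / [5]
  Insert 1 (step 6): P = [1, 5] / [2, 6] / [3] / [4];  Q = [1, 2] / [3, 4] / [5] / [6]
Final shape: (2, 2, 1, 1).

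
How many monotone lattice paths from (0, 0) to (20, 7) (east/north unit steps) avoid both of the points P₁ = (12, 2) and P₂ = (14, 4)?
Number of paths = 559737

Inclusion–exclusion. Total paths: C(27, 20) = 888030. Through P₁: C(14, 12)·C(13, 8) = 117117. Through P₂: C(18, 14)·C(9, 6) = 257040. Since P₁ is strictly southwest of P₂, a monotone path through both must visit P₁ then P₂; paths through both = C(14, 12)·C(4, 2)·C(9, 6) = 45864. Avoid both = 888030 − 117117 − 257040 + 45864 = 559737.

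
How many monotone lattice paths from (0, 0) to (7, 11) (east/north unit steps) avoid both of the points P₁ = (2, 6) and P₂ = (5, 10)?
Number of paths = 18699

Inclusion–exclusion. Total paths: C(18, 7) = 31824. Through P₁: C(8, 2)·C(10, 5) = 7056. Through P₂: C(15, 5)·C(3, 2) = 9009. Since P₁ is strictly southwest of P₂, a monotone path through both must visit P₁ then P₂; paths through both = C(8, 2)·C(7, 3)·C(3, 2) = 2940. Avoid both = 31824 − 7056 − 9009 + 2940 = 18699.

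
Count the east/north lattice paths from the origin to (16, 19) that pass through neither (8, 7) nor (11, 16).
Number of paths = 2598469080

Inclusion–exclusion. Total paths: C(35, 16) = 4059928950. Through P₁: C(15, 8)·C(20, 8) = 810616950. Through P₂: C(27, 11)·C(8, 5) = 730122120. Since P₁ is strictly southwest of P₂, a monotone path through both must visit P₁ then P₂; paths through both = C(15, 8)·C(12, 3)·C(8, 5) = 79279200. Avoid both = 4059928950 − 810616950 − 730122120 + 79279200 = 2598469080.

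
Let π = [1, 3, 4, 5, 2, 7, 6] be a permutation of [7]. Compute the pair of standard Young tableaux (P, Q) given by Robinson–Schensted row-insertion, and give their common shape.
P = [1, 2, 4, 5, 6] / [3, 7];  Q = [1, 2, 3, 4, 6] / [5, 7];  common shape = (5, 2)

Row-insert the values π_1, π_2, … into P one at a time, bumping the leftmost entry strictly greater than the inserted value down to the next row. The recording tableau Q records, in position (i, j), the step at which that cell was added to P.
  Insert 1 (step 1): P = [1];  Q = [1]
  Insert 3 (step 2): P = [1, 3];  Q = [1, 2]
  Insert 4 (step 3): P = [1, 3, 4];  Q = [1, 2, 3]
  Insert 5 (step 4): P = [1, 3, 4, 5];  Q = [1, 2, 3, 4]
  Insert 2 (step 5): P = [1, 2, 4, 5] / [3];  Q = [1, 2, 3, 4] / [5]
  Insert 7 (step 6): P = [1, 2, 4, 5, 7] / [3];  Q = [1, 2, 3, 4, 6] / [5]
  Insert 6 (step 7): P = [1, 2, 4, 5, 6] / [3, 7];  Q = [1, 2, 3, 4, 6] / [5, 7]
Final shape: (5, 2).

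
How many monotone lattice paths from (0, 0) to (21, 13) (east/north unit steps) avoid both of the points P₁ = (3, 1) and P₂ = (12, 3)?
Number of paths = 560302030

Inclusion–exclusion. Total paths: C(34, 21) = 927983760. Through P₁: C(4, 3)·C(30, 18) = 345972900. Through P₂: C(15, 12)·C(19, 9) = 42031990. Since P₁ is strictly southwest of P₂, a monotone path through both must visit P₁ then P₂; paths through both = C(4, 3)·C(11, 9)·C(19, 9) = 20323160. Avoid both = 927983760 − 345972900 − 42031990 + 20323160 = 560302030.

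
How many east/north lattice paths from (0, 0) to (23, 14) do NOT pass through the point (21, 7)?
Number of paths = 6064461360

Total paths from (0, 0) to (23, 14): C(37, 23) = 6107086800. Paths through (21, 7): (paths (0, 0) → (21, 7)) × (paths (21, 7) → (23, 14)) = C(28, 21) · C(9, 2) = 1184040 · 36 = 42625440. Avoidance count = 6107086800 − 42625440 = 6064461360.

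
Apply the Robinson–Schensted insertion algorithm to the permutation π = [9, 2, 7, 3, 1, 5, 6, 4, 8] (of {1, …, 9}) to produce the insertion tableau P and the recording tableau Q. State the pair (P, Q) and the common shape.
P = [1, 3, 4, 6, 8] / [2, 5] / [7] / [9];  Q = [1, 3, 6, 7, 9] / [2, 8] / [4] / [5];  common shape = (5, 2, 1, 1)

Row-insert the values π_1, π_2, … into P one at a time, bumping the leftmost entry strictly greater than the inserted value down to the next row. The recording tableau Q records, in position (i, j), the step at which that cell was added to P.
  Insert 9 (step 1): P = [9];  Q = [1]
  Insert 2 (step 2): P = [2] / [9];  Q = [1] / [2]
  Insert 7 (step 3): P = [2, 7] / [9];  Q = [1, 3] / [2]
  Insert 3 (step 4): P = [2, 3] / [7] / [9];  Q = [1, 3] / [2] / [4]
  Insert 1 (step 5): P = [1, 3] / [2] / [7] / [9];  Q = [1, 3] / [2] / [4] / [5]
  Insert 5 (step 6): P = [1, 3, 5] / [2] / [7] / [9];  Q = [1, 3, 6] / [2] / [4] / [5]
  Insert 6 (step 7): P = [1, 3, 5, 6] / [2] / [7] / [9];  Q = [1, 3, 6, 7] / [2] / [4] / [5]
  Insert 4 (step 8): P = [1, 3, 4, 6] / [2, 5] / [7] / [9];  Q = [1, 3, 6, 7] / [2, 8] / [4] / [5]
  Insert 8 (step 9): P = [1, 3, 4, 6, 8] / [2, 5] / [7] / [9];  Q = [1, 3, 6, 7, 9] / [2, 8] / [4] / [5]
Final shape: (5, 2, 1, 1).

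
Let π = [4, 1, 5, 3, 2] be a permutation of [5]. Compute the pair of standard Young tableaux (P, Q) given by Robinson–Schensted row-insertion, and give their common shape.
P = [1, 2] / [3, 5] / [4];  Q = [1, 3] / [2, 4] / [5];  common shape = (2, 2, 1)

Row-insert the values π_1, π_2, … into P one at a time, bumping the leftmost entry strictly greater than the inserted value down to the next row. The recording tableau Q records, in position (i, j), the step at which that cell was added to P.
  Insert 4 (step 1): P = [4];  Q = [1]
  Insert 1 (step 2): P = [1] / [4];  Q = [1] / [2]
  Insert 5 (step 3): P = [1, 5] / [4];  Q = [1, 3] / [2]
  Insert 3 (step 4): P = [1, 3] / [4, 5];  Q = [1, 3] / [2, 4]
  Insert 2 (step 5): P = [1, 2] / [3, 5] / [4];  Q = [1, 3] / [2, 4] / [5]
Final shape: (2, 2, 1).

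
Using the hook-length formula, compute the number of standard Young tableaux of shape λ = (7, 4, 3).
# SYT of shape (7, 4, 3) = 16016

Hook-length formula: f^λ = n! / Π hook(c), product over all cells c of the Young diagram. For λ = (7, 4, 3), n = 14 boxes. Hook lengths by row (left-to-right, top-to-bottom): [9, 8, 7, 5, 3, 2, 1]; [5, 4, 3, 1]; [3, 2, 1]. Product of hooks = 5443200. So f^λ = 14! / 5443200 = 87178291200 / 5443200 = 16016.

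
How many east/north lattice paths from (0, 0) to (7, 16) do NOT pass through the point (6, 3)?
Number of paths = 243981

Total paths from (0, 0) to (7, 16): C(23, 7) = 245157. Paths through (6, 3): (paths (0, 0) → (6, 3)) × (paths (6, 3) → (7, 16)) = C(9, 6) · C(14, 1) = 84 · 14 = 1176. Avoidance count = 245157 − 1176 = 243981.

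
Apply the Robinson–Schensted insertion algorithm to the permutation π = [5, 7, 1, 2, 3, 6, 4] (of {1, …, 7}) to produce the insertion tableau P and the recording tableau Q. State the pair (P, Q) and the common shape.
P = [1, 2, 3, 4] / [5, 6] / [7];  Q = [1, 2, 5, 6] / [3, 4] / [7];  common shape = (4, 2, 1)

Row-insert the values π_1, π_2, … into P one at a time, bumping the leftmost entry strictly greater than the inserted value down to the next row. The recording tableau Q records, in position (i, j), the step at which that cell was added to P.
  Insert 5 (step 1): P = [5];  Q = [1]
  Insert 7 (step 2): P = [5, 7];  Q = [1, 2]
  Insert 1 (step 3): P = [1, 7] / [5];  Q = [1, 2] / [3]
  Insert 2 (step 4): P = [1, 2] / [5, 7];  Q = [1, 2] / [3, 4]
  Insert 3 (step 5): P = [1, 2, 3] / [5, 7];  Q = [1, 2, 5] / [3, 4]
  Insert 6 (step 6): P = [1, 2, 3, 6] / [5, 7];  Q = [1, 2, 5, 6] / [3, 4]
  Insert 4 (step 7): P = [1, 2, 3, 4] / [5, 6] / [7];  Q = [1, 2, 5, 6] / [3, 4] / [7]
Final shape: (4, 2, 1).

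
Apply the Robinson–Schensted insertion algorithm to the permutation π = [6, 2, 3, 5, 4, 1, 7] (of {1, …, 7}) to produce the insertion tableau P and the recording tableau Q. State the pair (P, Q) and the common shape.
P = [1, 3, 4, 7] / [2] / [5] / [6];  Q = [1, 3, 4, 7] / [2] / [5] / [6];  common shape = (4, 1, 1, 1)

Row-insert the values π_1, π_2, … into P one at a time, bumping the leftmost entry strictly greater than the inserted value down to the next row. The recording tableau Q records, in position (i, j), the step at which that cell was added to P.
  Insert 6 (step 1): P = [6];  Q = [1]
  Insert 2 (step 2): P = [2] / [6];  Q = [1] / [2]
  Insert 3 (step 3): P = [2, 3] / [6];  Q = [1, 3] / [2]
  Insert 5 (step 4): P = [2, 3, 5] / [6];  Q = [1, 3, 4] / [2]
  Insert 4 (step 5): P = [2, 3, 4] / [5] / [6];  Q = [1, 3, 4] / [2] / [5]
  Insert 1 (step 6): P = [1, 3, 4] / [2] / [5] / [6];  Q = [1, 3, 4] / [2] / [5] / [6]
  Insert 7 (step 7): P = [1, 3, 4, 7] / [2] / [5] / [6];  Q = [1, 3, 4, 7] / [2] / [5] / [6]
Final shape: (4, 1, 1, 1).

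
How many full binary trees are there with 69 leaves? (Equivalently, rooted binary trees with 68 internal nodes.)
C_68 = 86218923998960285726185640663701108500

These full binary trees are counted by the Catalan number C_n = (1/(n + 1)) · C(2n, n). For n = 68: C_68 = (1/69) · C(136, 68) = 5949105755928259715106809205795376486500/69 = 86218923998960285726185640663701108500.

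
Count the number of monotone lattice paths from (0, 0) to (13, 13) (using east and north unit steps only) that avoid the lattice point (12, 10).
Number of paths = 7814016

Total paths from (0, 0) to (13, 13): C(26, 13) = 10400600. Paths through (12, 10): (paths (0, 0) → (12, 10)) × (paths (12, 10) → (13, 13)) = C(22, 12) · C(4, 1) = 646646 · 4 = 2586584. Avoidance count = 10400600 − 2586584 = 7814016.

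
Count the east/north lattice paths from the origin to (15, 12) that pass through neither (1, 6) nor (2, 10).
Number of paths = 17109285

Inclusion–exclusion. Total paths: C(27, 15) = 17383860. Through P₁: C(7, 1)·C(20, 14) = 271320. Through P₂: C(12, 2)·C(15, 13) = 6930. Since P₁ is strictly southwest of P₂, a monotone path through both must visit P₁ then P₂; paths through both = C(7, 1)·C(5, 1)·C(15, 13) = 3675. Avoid both = 17383860 − 271320 − 6930 + 3675 = 17109285.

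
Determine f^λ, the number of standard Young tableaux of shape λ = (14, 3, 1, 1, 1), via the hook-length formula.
# SYT of shape (14, 3, 1, 1, 1) = 258400

Hook-length formula: f^λ = n! / Π hook(c), product over all cells c of the Young diagram. For λ = (14, 3, 1, 1, 1), n = 20 boxes. Hook lengths by row (left-to-right, top-to-bottom): [18, 14, 13, 11, 10, 9, 8, 7, 6, 5, 4, 3, 2, 1]; [6, 2, 1]; [3]; [2]; [1]. Product of hooks = 9415255449600. So f^λ = 20! / 9415255449600 = 2432902008176640000 / 9415255449600 = 258400.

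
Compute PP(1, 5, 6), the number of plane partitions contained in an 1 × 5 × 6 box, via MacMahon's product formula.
PP(1, 5, 6) = 462

Evaluate the triple product over i = 1..1, j = 1..5, k = 1..6. The factors are (2/1) · (3/2) · (4/3) · (5/4) · (6/5) · (7/6) · (3/2) · (4/3) · … (30 factors total). The numerators and denominators telescope so the product is an integer; carrying out the multiplication exactly gives PP(1, 5, 6) = 462.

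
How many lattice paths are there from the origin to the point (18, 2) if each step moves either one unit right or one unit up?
Number of paths = 190

A monotone lattice path from (0, 0) to (18, 2) consists of 18 east steps and 2 north steps in some order, so it is determined by which 18 of the 20 steps are east. The count is C(20, 18) = 190.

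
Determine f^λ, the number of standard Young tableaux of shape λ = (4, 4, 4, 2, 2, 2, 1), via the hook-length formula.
# SYT of shape (4, 4, 4, 2, 2, 2, 1) = 9699690

Hook-length formula: f^λ = n! / Π hook(c), product over all cells c of the Young diagram. For λ = (4, 4, 4, 2, 2, 2, 1), n = 19 boxes. Hook lengths by row (left-to-right, top-to-bottom): [10, 8, 4, 3]; [9, 7, 3, 2]; [8, 6, 2, 1]; [5, 3]; [4, 2]; [3, 1]; [1]. Product of hooks = 12541132800. So f^λ = 19! / 12541132800 = 121645100408832000 / 12541132800 = 9699690.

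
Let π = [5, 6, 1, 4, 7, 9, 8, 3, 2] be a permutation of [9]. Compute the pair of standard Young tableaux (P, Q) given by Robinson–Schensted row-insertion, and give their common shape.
P = [1, 2, 7, 8] / [3, 6, 9] / [4] / [5];  Q = [1, 2, 5, 6] / [3, 4, 7] / [8] / [9];  common shape = (4, 3, 1, 1)

Row-insert the values π_1, π_2, … into P one at a time, bumping the leftmost entry strictly greater than the inserted value down to the next row. The recording tableau Q records, in position (i, j), the step at which that cell was added to P.
  Insert 5 (step 1): P = [5];  Q = [1]
  Insert 6 (step 2): P = [5, 6];  Q = [1, 2]
  Insert 1 (step 3): P = [1, 6] / [5];  Q = [1, 2] / [3]
  Insert 4 (step 4): P = [1, 4] / [5, 6];  Q = [1, 2] / [3, 4]
  Insert 7 (step 5): P = [1, 4, 7] / [5, 6];  Q = [1, 2, 5] / [3, 4]
  Insert 9 (step 6): P = [1, 4, 7, 9] / [5, 6];  Q = [1, 2, 5, 6] / [3, 4]
  Insert 8 (step 7): P = [1, 4, 7, 8] / [5, 6, 9];  Q = [1, 2, 5, 6] / [3, 4, 7]
  Insert 3 (step 8): P = [1, 3, 7, 8] / [4, 6, 9] / [5];  Q = [1, 2, 5, 6] / [3, 4, 7] / [8]
  Insert 2 (step 9): P = [1, 2, 7, 8] / [3, 6, 9] / [4] / [5];  Q = [1, 2, 5, 6] / [3, 4, 7] / [8] / [9]
Final shape: (4, 3, 1, 1).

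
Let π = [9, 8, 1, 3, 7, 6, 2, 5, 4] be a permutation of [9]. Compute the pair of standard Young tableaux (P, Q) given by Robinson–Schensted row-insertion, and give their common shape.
P = [1, 2, 4] / [3, 5] / [6] / [7] / [8] / [9];  Q = [1, 4, 5] / [2, 8] / [3] / [6] / [7] / [9];  common shape = (3, 2, 1, 1, 1, 1)

Row-insert the values π_1, π_2, … into P one at a time, bumping the leftmost entry strictly greater than the inserted value down to the next row. The recording tableau Q records, in position (i, j), the step at which that cell was added to P.
  Insert 9 (step 1): P = [9];  Q = [1]
  Insert 8 (step 2): P = [8] / [9];  Q = [1] / [2]
  Insert 1 (step 3): P = [1] / [8] / [9];  Q = [1] / [2] / [3]
  Insert 3 (step 4): P = [1, 3] / [8] / [9];  Q = [1, 4] / [2] / [3]
  Insert 7 (step 5): P = [1, 3, 7] / [8] / [9];  Q = [1, 4, 5] / [2] / [3]
  Insert 6 (step 6): P = [1, 3, 6] / [7] / [8] / [9];  Q = [1, 4, 5] / [2] / [3] / [6]
  Insert 2 (step 7): P = [1, 2, 6] / [3] / [7] / [8] / [9];  Q = [1, 4, 5] / [2] / [3] / [6] / [7]
  Insert 5 (step 8): P = [1, 2, 5] / [3, 6] / [7] / [8] / [9];  Q = [1, 4, 5] / [2, 8] / [3] / [6] / [7]
  Insert 4 (step 9): P = [1, 2, 4] / [3, 5] / [6] / [7] / [8] / [9];  Q = [1, 4, 5] / [2, 8] / [3] / [6] / [7] / [9]
Final shape: (3, 2, 1, 1, 1, 1).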